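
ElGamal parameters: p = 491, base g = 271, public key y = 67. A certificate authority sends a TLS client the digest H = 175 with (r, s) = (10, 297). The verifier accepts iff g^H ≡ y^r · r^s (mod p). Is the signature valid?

invalid

Left side g^H mod p:
Squares mod 491: 271^1≡271, 271^2≡282, 271^4≡473, 271^8≡324, 271^16≡393, 271^32≡275, 271^64≡11, 271^128≡121
175 = 128 + 32 + 8 + 4 + 2 + 1, so 271^175 ≡ 121·275·324·473·282·271 ≡ 338 (mod 491)
Right side y^r · r^s mod p:
Squares mod 491: 67^1≡67, 67^2≡70, 67^4≡481, 67^8≡100
10 = 8 + 2, so 67^10 ≡ 100·70 ≡ 126 (mod 491)
Squares mod 491: 10^1≡10, 10^2≡100, 10^4≡180, 10^8≡485, 10^16≡36, 10^32≡314, 10^64≡396, 10^128≡187, 10^256≡108
297 = 256 + 32 + 8 + 1, so 10^297 ≡ 108·314·485·10 ≡ 475 (mod 491)
126·475 = 59850 ≡ 439 (mod 491)
338 ≠ 439, so verification fails.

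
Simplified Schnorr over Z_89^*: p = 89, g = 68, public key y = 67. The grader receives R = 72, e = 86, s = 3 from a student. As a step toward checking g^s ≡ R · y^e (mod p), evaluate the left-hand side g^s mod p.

68^2 = 4624 ≡ 85
3 = 2 + 1, so 68^3 ≡ 85·68 ≡ 84 (mod 89)

84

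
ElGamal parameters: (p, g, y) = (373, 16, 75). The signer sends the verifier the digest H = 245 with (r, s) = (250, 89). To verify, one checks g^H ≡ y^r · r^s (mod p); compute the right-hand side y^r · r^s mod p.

94

75^2 = 5625 ≡ 30
75^4 ≡ 30^2 = 900 ≡ 154
75^8 ≡ 154^2 = 23716 ≡ 217
75^16 ≡ 217^2 = 47089 ≡ 91
75^32 ≡ 91^2 = 8281 ≡ 75
75^64 ≡ 75^2 = 5625 ≡ 30
75^128 ≡ 30^2 = 900 ≡ 154
250 = 128 + 64 + 32 + 16 + 8 + 2, so 75^250 ≡ 154·30·75·91·217·30 ≡ 30 (mod 373)
250^2 = 62500 ≡ 209
250^4 ≡ 209^2 = 43681 ≡ 40
250^8 ≡ 40^2 = 1600 ≡ 108
250^16 ≡ 108^2 = 11664 ≡ 101
250^32 ≡ 101^2 = 10201 ≡ 130
250^64 ≡ 130^2 = 16900 ≡ 115
89 = 64 + 16 + 8 + 1, so 250^89 ≡ 115·101·108·250 ≡ 28 (mod 373)
y^r · r^s ≡ 30·28 = 840 ≡ 94 (mod 373)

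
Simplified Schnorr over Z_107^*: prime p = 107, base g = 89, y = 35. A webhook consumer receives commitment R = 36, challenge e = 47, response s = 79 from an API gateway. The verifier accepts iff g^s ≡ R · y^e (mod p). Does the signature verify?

g^s mod p:
89^2 = 7921 ≡ 3
89^4 ≡ 3^2 = 9
89^8 ≡ 9^2 = 81
89^16 ≡ 81^2 = 6561 ≡ 34
89^32 ≡ 34^2 = 1156 ≡ 86
89^64 ≡ 86^2 = 7396 ≡ 13
79 = 64 + 8 + 4 + 2 + 1, so 89^79 ≡ 13·81·9·3·89 ≡ 23 (mod 107)
R · y^e mod p:
35^2 = 1225 ≡ 48
35^4 ≡ 48^2 = 2304 ≡ 57
35^8 ≡ 57^2 = 3249 ≡ 39
35^16 ≡ 39^2 = 1521 ≡ 23
35^32 ≡ 23^2 = 529 ≡ 101
47 = 32 + 8 + 4 + 2 + 1, so 35^47 ≡ 101·39·57·48·35 ≡ 100 (mod 107)
36·100 = 3600 ≡ 69 (mod 107)
23 ≠ 69; the check fails.

does not verify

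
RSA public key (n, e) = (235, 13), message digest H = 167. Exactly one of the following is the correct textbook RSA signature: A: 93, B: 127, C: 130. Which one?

Candidate A: Squares mod 235: 93^1≡93, 93^2≡189, 93^4≡1, 93^8≡1; 13 = 8 + 4 + 1, so 93^13 ≡ 1·1·93 ≡ 93 (mod 235)
Candidate B: Squares mod 235: 127^1≡127, 127^2≡149, 127^4≡111, 127^8≡101; 13 = 8 + 4 + 1, so 127^13 ≡ 101·111·127 ≡ 167 (mod 235)
  → matches H = 167
Candidate C: Squares mod 235: 130^1≡130, 130^2≡215, 130^4≡165, 130^8≡200; 13 = 8 + 4 + 1, so 130^13 ≡ 200·165·130 ≡ 75 (mod 235)

B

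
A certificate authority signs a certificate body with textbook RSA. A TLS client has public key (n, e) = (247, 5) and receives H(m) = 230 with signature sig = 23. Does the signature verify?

sig^2 ≡ 23^2 = 529 ≡ 35
sig^4 ≡ 35^2 = 1225 ≡ 237
5 = 4 + 1, so sig^5 ≡ 237·23 ≡ 17 (mod 247)
17 ≠ 230, so verification fails.

does not verify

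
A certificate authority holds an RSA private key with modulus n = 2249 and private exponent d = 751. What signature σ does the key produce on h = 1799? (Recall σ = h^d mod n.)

996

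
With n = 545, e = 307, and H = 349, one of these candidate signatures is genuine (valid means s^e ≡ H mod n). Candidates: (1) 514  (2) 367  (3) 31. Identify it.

Candidate 1: Squares mod 545: 514^1≡514, 514^2≡416, 514^4≡291, 514^8≡206, 514^16≡471, 514^32≡26, 514^64≡131, 514^128≡266, 514^256≡451; 307 = 256 + 32 + 16 + 2 + 1, so 514^307 ≡ 451·26·471·416·514 ≡ 349 (mod 545)
  → matches H = 349
Candidate 2: Squares mod 545: 367^1≡367, 367^2≡74, 367^4≡26, 367^8≡131, 367^16≡266, 367^32≡451, 367^64≡116, 367^128≡376, 367^256≡221; 307 = 256 + 32 + 16 + 2 + 1, so 367^307 ≡ 221·451·266·74·367 ≡ 423 (mod 545)
Candidate 3: Squares mod 545: 31^1≡31, 31^2≡416, 31^4≡291, 31^8≡206, 31^16≡471, 31^32≡26, 31^64≡131, 31^128≡266, 31^256≡451; 307 = 256 + 32 + 16 + 2 + 1, so 31^307 ≡ 451·26·471·416·31 ≡ 196 (mod 545)

1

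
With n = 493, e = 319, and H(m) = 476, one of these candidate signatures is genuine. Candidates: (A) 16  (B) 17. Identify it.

Candidate A: Squares mod 493: 16^1≡16, 16^2≡256, 16^4≡460, 16^8≡103, 16^16≡256, 16^32≡460, 16^64≡103, 16^128≡256, 16^256≡460; 319 = 256 + 32 + 16 + 8 + 4 + 2 + 1, so 16^319 ≡ 460·460·256·103·460·256·16 ≡ 373 (mod 493)
Candidate B: Squares mod 493: 17^1≡17, 17^2≡289, 17^4≡204, 17^8≡204, 17^16≡204, 17^32≡204, 17^64≡204, 17^128≡204, 17^256≡204; 319 = 256 + 32 + 16 + 8 + 4 + 2 + 1, so 17^319 ≡ 204·204·204·204·204·289·17 ≡ 476 (mod 493)
  → matches H(m) = 476

B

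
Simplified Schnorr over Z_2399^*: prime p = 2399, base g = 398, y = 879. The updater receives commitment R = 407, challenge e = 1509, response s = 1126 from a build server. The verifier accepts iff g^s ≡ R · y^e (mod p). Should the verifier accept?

g^s mod p:
398^2 = 158404 ≡ 70
398^4 ≡ 70^2 = 4900 ≡ 102
398^8 ≡ 102^2 = 10404 ≡ 808
398^16 ≡ 808^2 = 652864 ≡ 336
398^32 ≡ 336^2 = 112896 ≡ 143
398^64 ≡ 143^2 = 20449 ≡ 1257
398^128 ≡ 1257^2 = 1580049 ≡ 1507
398^256 ≡ 1507^2 = 2271049 ≡ 1595
398^512 ≡ 1595^2 = 2544025 ≡ 1085
398^1024 ≡ 1085^2 = 1177225 ≡ 1715
1126 = 1024 + 64 + 32 + 4 + 2, so 398^1126 ≡ 1715·1257·143·102·70 ≡ 460 (mod 2399)
R · y^e mod p:
879^2 = 772641 ≡ 163
879^4 ≡ 163^2 = 26569 ≡ 180
879^8 ≡ 180^2 = 32400 ≡ 1213
879^16 ≡ 1213^2 = 1471369 ≡ 782
879^32 ≡ 782^2 = 611524 ≡ 2178
879^64 ≡ 2178^2 = 4743684 ≡ 861
879^128 ≡ 861^2 = 741321 ≡ 30
879^256 ≡ 30^2 = 900
879^512 ≡ 900^2 = 810000 ≡ 1537
879^1024 ≡ 1537^2 = 2362369 ≡ 1753
1509 = 1024 + 256 + 128 + 64 + 32 + 4 + 1, so 879^1509 ≡ 1753·900·30·861·2178·180·879 ≡ 2133 (mod 2399)
407·2133 = 868131 ≡ 2092 (mod 2399)
460 ≠ 2092; the check fails.

reject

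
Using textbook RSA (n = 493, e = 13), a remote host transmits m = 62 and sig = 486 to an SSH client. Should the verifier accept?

sig^2 ≡ 486^2 = 236196 ≡ 49
sig^4 ≡ 49^2 = 2401 ≡ 429
sig^8 ≡ 429^2 = 184041 ≡ 152
13 = 8 + 4 + 1, so sig^13 ≡ 152·429·486 ≡ 62 (mod 493)
Since 62 equals the digest 62, verification succeeds.

accept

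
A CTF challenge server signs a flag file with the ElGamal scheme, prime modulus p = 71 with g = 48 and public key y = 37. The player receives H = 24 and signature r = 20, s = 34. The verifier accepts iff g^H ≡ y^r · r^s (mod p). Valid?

Left side g^H mod p:
48^2 = 2304 ≡ 32
48^4 ≡ 32^2 = 1024 ≡ 30
48^8 ≡ 30^2 = 900 ≡ 48
48^16 ≡ 48^2 = 2304 ≡ 32
24 = 16 + 8, so 48^24 ≡ 32·48 ≡ 45 (mod 71)
Right side y^r · r^s mod p:
37^2 = 1369 ≡ 20
37^4 ≡ 20^2 = 400 ≡ 45
37^8 ≡ 45^2 = 2025 ≡ 37
37^16 ≡ 37^2 = 1369 ≡ 20
20 = 16 + 4, so 37^20 ≡ 20·45 ≡ 48 (mod 71)
20^2 = 400 ≡ 45
20^4 ≡ 45^2 = 2025 ≡ 37
20^8 ≡ 37^2 = 1369 ≡ 20
20^16 ≡ 20^2 = 400 ≡ 45
20^32 ≡ 45^2 = 2025 ≡ 37
34 = 32 + 2, so 20^34 ≡ 37·45 ≡ 32 (mod 71)
48·32 = 1536 ≡ 45 (mod 71)
45 ≡ 45 (mod 71), so the signature is genuine.

yes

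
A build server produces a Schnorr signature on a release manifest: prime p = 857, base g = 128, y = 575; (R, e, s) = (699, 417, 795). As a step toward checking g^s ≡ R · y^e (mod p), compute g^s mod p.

2

Squares mod 857: 128^1≡128, 128^2≡101, 128^4≡774, 128^8≡33, 128^16≡232, 128^32≡690, 128^64≡465, 128^128≡261, 128^256≡418, 128^512≡753
795 = 512 + 256 + 16 + 8 + 2 + 1, so 128^795 ≡ 753·418·232·33·101·128 ≡ 2 (mod 857)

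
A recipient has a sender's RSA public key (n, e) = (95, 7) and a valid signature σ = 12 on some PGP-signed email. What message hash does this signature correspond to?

σ^2 ≡ 12^2 = 144 ≡ 49
σ^4 ≡ 49^2 = 2401 ≡ 26
7 = 4 + 2 + 1, so σ^7 ≡ 26·49·12 ≡ 88 (mod 95)

88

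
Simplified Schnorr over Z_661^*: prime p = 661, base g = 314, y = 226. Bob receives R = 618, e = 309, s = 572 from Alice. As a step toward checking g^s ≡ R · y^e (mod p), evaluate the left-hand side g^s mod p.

314^2 = 98596 ≡ 107
314^4 ≡ 107^2 = 11449 ≡ 212
314^8 ≡ 212^2 = 44944 ≡ 657
314^16 ≡ 657^2 = 431649 ≡ 16
314^32 ≡ 16^2 = 256
314^64 ≡ 256^2 = 65536 ≡ 97
314^128 ≡ 97^2 = 9409 ≡ 155
314^256 ≡ 155^2 = 24025 ≡ 229
314^512 ≡ 229^2 = 52441 ≡ 222
572 = 512 + 32 + 16 + 8 + 4, so 314^572 ≡ 222·256·16·657·212 ≡ 245 (mod 661)

245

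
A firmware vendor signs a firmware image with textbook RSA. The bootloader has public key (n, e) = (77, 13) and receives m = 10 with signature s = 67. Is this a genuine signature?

s^13 mod 77 = 67
The recovered value 67 does not match the digest 10.

forged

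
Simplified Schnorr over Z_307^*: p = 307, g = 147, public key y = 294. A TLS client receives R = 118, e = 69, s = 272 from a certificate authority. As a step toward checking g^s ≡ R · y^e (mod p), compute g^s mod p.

147^272 mod 307 = 93

93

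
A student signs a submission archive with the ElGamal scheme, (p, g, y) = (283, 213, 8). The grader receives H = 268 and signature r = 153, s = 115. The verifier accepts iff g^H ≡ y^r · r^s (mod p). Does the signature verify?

verifies

Left side g^H mod p:
Squares mod 283: 213^1≡213, 213^2≡89, 213^4≡280, 213^8≡9, 213^16≡81, 213^32≡52, 213^64≡157, 213^128≡28, 213^256≡218
268 = 256 + 8 + 4, so 213^268 ≡ 218·9·280 ≡ 57 (mod 283)
Right side y^r · r^s mod p:
Squares mod 283: 8^1≡8, 8^2≡64, 8^4≡134, 8^8≡127, 8^16≡281, 8^32≡4, 8^64≡16, 8^128≡256
153 = 128 + 16 + 8 + 1, so 8^153 ≡ 256·281·127·8 ≡ 245 (mod 283)
Squares mod 283: 153^1≡153, 153^2≡203, 153^4≡174, 153^8≡278, 153^16≡25, 153^32≡59, 153^64≡85
115 = 64 + 32 + 16 + 2 + 1, so 153^115 ≡ 85·59·25·203·153 ≡ 140 (mod 283)
245·140 = 34300 ≡ 57 (mod 283)
57 ≡ 57 (mod 283), so the signature is genuine.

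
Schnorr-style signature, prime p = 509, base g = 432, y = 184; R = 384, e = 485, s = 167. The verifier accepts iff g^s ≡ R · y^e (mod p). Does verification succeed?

g^s mod p:
Squares mod 509: 432^1≡432, 432^2≡330, 432^4≡483, 432^8≡167, 432^16≡403, 432^32≡38, 432^64≡426, 432^128≡272
167 = 128 + 32 + 4 + 2 + 1, so 432^167 ≡ 272·38·483·330·432 ≡ 131 (mod 509)
R · y^e mod p:
Squares mod 509: 184^1≡184, 184^2≡262, 184^4≡438, 184^8≡460, 184^16≡365, 184^32≡376, 184^64≡383, 184^128≡97, 184^256≡247
485 = 256 + 128 + 64 + 32 + 4 + 1, so 184^485 ≡ 247·97·383·376·438·184 ≡ 41 (mod 509)
384·41 = 15744 ≡ 474 (mod 509)
131 ≠ 474; the check fails.

fails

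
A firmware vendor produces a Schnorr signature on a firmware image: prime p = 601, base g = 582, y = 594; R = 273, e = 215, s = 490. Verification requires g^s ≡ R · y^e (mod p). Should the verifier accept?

g^s mod p:
Squares mod 601: 582^1≡582, 582^2≡361, 582^4≡505, 582^8≡201, 582^16≡134, 582^32≡527, 582^64≡67, 582^128≡282, 582^256≡192
490 = 256 + 128 + 64 + 32 + 8 + 2, so 582^490 ≡ 192·282·67·527·201·361 ≡ 244 (mod 601)
R · y^e mod p:
Squares mod 601: 594^1≡594, 594^2≡49, 594^4≡598, 594^8≡9, 594^16≡81, 594^32≡551, 594^64≡96, 594^128≡201
215 = 128 + 64 + 16 + 4 + 2 + 1, so 594^215 ≡ 201·96·81·598·49·594 ≡ 461 (mod 601)
273·461 = 125853 ≡ 244 (mod 601)
244 ≡ 244 (mod 601); signature holds.

accept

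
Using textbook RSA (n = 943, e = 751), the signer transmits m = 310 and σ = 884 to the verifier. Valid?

yes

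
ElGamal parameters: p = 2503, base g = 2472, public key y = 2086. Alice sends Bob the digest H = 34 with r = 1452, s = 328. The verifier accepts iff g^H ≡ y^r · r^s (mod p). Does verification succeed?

passes

Left side g^H mod p:
Squares mod 2503: 2472^1≡2472, 2472^2≡961, 2472^4≡2417, 2472^8≡2390, 2472^16≡254, 2472^32≡1941
34 = 32 + 2, so 2472^34 ≡ 1941·961 ≡ 566 (mod 2503)
Right side y^r · r^s mod p:
Squares mod 2503: 2086^1≡2086, 2086^2≡1182, 2086^4≡450, 2086^8≡2260, 2086^16≡1480, 2086^32≡275, 2086^64≡535, 2086^128≡883, 2086^256≡1256, 2086^512≡646, 2086^1024≡1818
1452 = 1024 + 256 + 128 + 32 + 8 + 4, so 2086^1452 ≡ 1818·1256·883·275·2260·450 ≡ 722 (mod 2503)
Squares mod 2503: 1452^1≡1452, 1452^2≡778, 1452^4≡2061, 1452^8≡130, 1452^16≡1882, 1452^32≡179, 1452^64≡2005, 1452^128≡207, 1452^256≡298
328 = 256 + 64 + 8, so 1452^328 ≡ 298·2005·130 ≡ 604 (mod 2503)
722·604 = 436088 ≡ 566 (mod 2503)
566 ≡ 566 (mod 2503), so the signature is genuine.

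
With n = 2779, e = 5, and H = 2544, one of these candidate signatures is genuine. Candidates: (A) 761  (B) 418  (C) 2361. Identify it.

B

Candidate A: 761^5 mod 2779 = 73
Candidate B: 418^5 mod 2779 = 2544
  → matches H = 2544
Candidate C: 2361^5 mod 2779 = 235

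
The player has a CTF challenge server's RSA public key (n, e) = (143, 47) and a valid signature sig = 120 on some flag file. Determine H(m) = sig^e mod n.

sig^2 ≡ 120^2 = 14400 ≡ 100
sig^4 ≡ 100^2 = 10000 ≡ 133
sig^8 ≡ 133^2 = 17689 ≡ 100
sig^16 ≡ 100^2 = 10000 ≡ 133
sig^32 ≡ 133^2 = 17689 ≡ 100
47 = 32 + 8 + 4 + 2 + 1, so sig^47 ≡ 100·100·133·100·120 ≡ 87 (mod 143)

87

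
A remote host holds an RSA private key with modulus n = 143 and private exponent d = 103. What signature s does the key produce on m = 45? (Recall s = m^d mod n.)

Squares mod 143: m^1≡45, m^2≡23, m^4≡100, m^8≡133, m^16≡100, m^32≡133, m^64≡100
103 = 64 + 32 + 4 + 2 + 1, so m^103 ≡ 100·133·100·23·45 ≡ 111 (mod 143)

111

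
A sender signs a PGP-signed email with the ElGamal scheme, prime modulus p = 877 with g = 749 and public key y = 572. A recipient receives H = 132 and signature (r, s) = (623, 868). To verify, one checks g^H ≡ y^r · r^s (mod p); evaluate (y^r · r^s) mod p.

340

Squares mod 877: 572^1≡572, 572^2≡63, 572^4≡461, 572^8≡287, 572^16≡808, 572^32≡376, 572^64≡179, 572^128≡469, 572^256≡711, 572^512≡369
623 = 512 + 64 + 32 + 8 + 4 + 2 + 1, so 572^623 ≡ 369·179·376·287·461·63·572 ≡ 195 (mod 877)
Squares mod 877: 623^1≡623, 623^2≡495, 623^4≡342, 623^8≡323, 623^16≡843, 623^32≡279, 623^64≡665, 623^128≡217, 623^256≡608, 623^512≡447
868 = 512 + 256 + 64 + 32 + 4, so 623^868 ≡ 447·608·665·279·342 ≡ 429 (mod 877)
y^r · r^s ≡ 195·429 = 83655 ≡ 340 (mod 877)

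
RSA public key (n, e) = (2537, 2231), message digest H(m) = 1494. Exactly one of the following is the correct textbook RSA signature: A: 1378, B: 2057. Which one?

Candidate A: 1378^2231 mod 2537 = 1494
  → matches H(m) = 1494
Candidate B: 2057^2231 mod 2537 = 307

A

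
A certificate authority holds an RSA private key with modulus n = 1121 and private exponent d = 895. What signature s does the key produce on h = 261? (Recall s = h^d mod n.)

h^2 ≡ 261^2 = 68121 ≡ 861
h^4 ≡ 861^2 = 741321 ≡ 340
h^8 ≡ 340^2 = 115600 ≡ 137
h^16 ≡ 137^2 = 18769 ≡ 833
h^32 ≡ 833^2 = 693889 ≡ 1111
h^64 ≡ 1111^2 = 1234321 ≡ 100
h^128 ≡ 100^2 = 10000 ≡ 1032
h^256 ≡ 1032^2 = 1065024 ≡ 74
h^512 ≡ 74^2 = 5476 ≡ 992
895 = 512 + 256 + 64 + 32 + 16 + 8 + 4 + 2 + 1, so h^895 ≡ 992·74·100·1111·833·137·340·861·261 ≡ 21 (mod 1121)

21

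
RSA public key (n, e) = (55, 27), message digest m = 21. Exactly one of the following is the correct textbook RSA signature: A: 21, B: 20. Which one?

Candidate A: 21^2 = 441 ≡ 1; 21^4 ≡ 1^2 = 1; 21^8 ≡ 1^2 = 1; 21^16 ≡ 1^2 = 1; 27 = 16 + 8 + 2 + 1, so 21^27 ≡ 1·1·1·21 ≡ 21 (mod 55)
  → matches m = 21
Candidate B: 20^2 = 400 ≡ 15; 20^4 ≡ 15^2 = 225 ≡ 5; 20^8 ≡ 5^2 = 25; 20^16 ≡ 25^2 = 625 ≡ 20; 27 = 16 + 8 + 2 + 1, so 20^27 ≡ 20·25·15·20 ≡ 15 (mod 55)

A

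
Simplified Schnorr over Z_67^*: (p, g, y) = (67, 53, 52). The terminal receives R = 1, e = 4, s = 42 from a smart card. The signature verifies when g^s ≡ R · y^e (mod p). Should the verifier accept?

g^s mod p:
53^42 mod 67 = 40
R · y^e mod p:
52^4 mod 67 = 40
1·40 = 40 ≡ 40 (mod 67)
40 ≡ 40 (mod 67); signature holds.

accept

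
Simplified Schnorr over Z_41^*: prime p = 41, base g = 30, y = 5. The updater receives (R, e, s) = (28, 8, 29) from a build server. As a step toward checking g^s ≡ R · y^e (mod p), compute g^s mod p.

30^2 = 900 ≡ 39
30^4 ≡ 39^2 = 1521 ≡ 4
30^8 ≡ 4^2 = 16
30^16 ≡ 16^2 = 256 ≡ 10
29 = 16 + 8 + 4 + 1, so 30^29 ≡ 10·16·4·30 ≡ 12 (mod 41)

12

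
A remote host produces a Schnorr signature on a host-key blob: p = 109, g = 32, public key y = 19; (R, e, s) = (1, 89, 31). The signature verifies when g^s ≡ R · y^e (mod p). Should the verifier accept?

accept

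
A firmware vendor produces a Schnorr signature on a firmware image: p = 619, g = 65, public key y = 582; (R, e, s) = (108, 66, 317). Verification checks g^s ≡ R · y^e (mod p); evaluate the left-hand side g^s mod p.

495

65^2 = 4225 ≡ 511
65^4 ≡ 511^2 = 261121 ≡ 522
65^8 ≡ 522^2 = 272484 ≡ 124
65^16 ≡ 124^2 = 15376 ≡ 520
65^32 ≡ 520^2 = 270400 ≡ 516
65^64 ≡ 516^2 = 266256 ≡ 86
65^128 ≡ 86^2 = 7396 ≡ 587
65^256 ≡ 587^2 = 344569 ≡ 405
317 = 256 + 32 + 16 + 8 + 4 + 1, so 65^317 ≡ 405·516·520·124·522·65 ≡ 495 (mod 619)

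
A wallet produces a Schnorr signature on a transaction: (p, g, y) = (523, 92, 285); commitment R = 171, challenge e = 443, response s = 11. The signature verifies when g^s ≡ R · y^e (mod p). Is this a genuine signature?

g^s mod p:
92^2 = 8464 ≡ 96
92^4 ≡ 96^2 = 9216 ≡ 325
92^8 ≡ 325^2 = 105625 ≡ 502
11 = 8 + 2 + 1, so 92^11 ≡ 502·96·92 ≡ 193 (mod 523)
R · y^e mod p:
285^2 = 81225 ≡ 160
285^4 ≡ 160^2 = 25600 ≡ 496
285^8 ≡ 496^2 = 246016 ≡ 206
285^16 ≡ 206^2 = 42436 ≡ 73
285^32 ≡ 73^2 = 5329 ≡ 99
285^64 ≡ 99^2 = 9801 ≡ 387
285^128 ≡ 387^2 = 149769 ≡ 191
285^256 ≡ 191^2 = 36481 ≡ 394
443 = 256 + 128 + 32 + 16 + 8 + 2 + 1, so 285^443 ≡ 394·191·99·73·206·160·285 ≡ 206 (mod 523)
171·206 = 35226 ≡ 185 (mod 523)
193 ≠ 185; the check fails.

forged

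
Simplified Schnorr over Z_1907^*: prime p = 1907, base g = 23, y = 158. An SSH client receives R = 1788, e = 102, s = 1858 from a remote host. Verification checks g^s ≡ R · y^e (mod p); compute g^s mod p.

23^2 = 529
23^4 ≡ 529^2 = 279841 ≡ 1419
23^8 ≡ 1419^2 = 2013561 ≡ 1676
23^16 ≡ 1676^2 = 2808976 ≡ 1872
23^32 ≡ 1872^2 = 3504384 ≡ 1225
23^64 ≡ 1225^2 = 1500625 ≡ 1723
23^128 ≡ 1723^2 = 2968729 ≡ 1437
23^256 ≡ 1437^2 = 2064969 ≡ 1595
23^512 ≡ 1595^2 = 2544025 ≡ 87
23^1024 ≡ 87^2 = 7569 ≡ 1848
1858 = 1024 + 512 + 256 + 64 + 2, so 23^1858 ≡ 1848·87·1595·1723·529 ≡ 1731 (mod 1907)

1731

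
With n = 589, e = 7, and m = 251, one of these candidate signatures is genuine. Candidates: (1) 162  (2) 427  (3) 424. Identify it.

2

Candidate 1: Squares mod 589: 162^1≡162, 162^2≡328, 162^4≡386; 7 = 4 + 2 + 1, so 162^7 ≡ 386·328·162 ≡ 338 (mod 589)
Candidate 2: Squares mod 589: 427^1≡427, 427^2≡328, 427^4≡386; 7 = 4 + 2 + 1, so 427^7 ≡ 386·328·427 ≡ 251 (mod 589)
  → matches m = 251
Candidate 3: Squares mod 589: 424^1≡424, 424^2≡131, 424^4≡80; 7 = 4 + 2 + 1, so 424^7 ≡ 80·131·424 ≡ 104 (mod 589)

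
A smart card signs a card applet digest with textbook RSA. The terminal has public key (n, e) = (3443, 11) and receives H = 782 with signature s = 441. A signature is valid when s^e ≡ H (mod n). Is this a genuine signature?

genuine

Squares mod 3443: s^1≡441, s^2≡1673, s^4≡3213, s^8≡1255
11 = 8 + 2 + 1, so s^11 ≡ 1255·1673·441 ≡ 782 (mod 3443)
782 = H, so the signature checks out.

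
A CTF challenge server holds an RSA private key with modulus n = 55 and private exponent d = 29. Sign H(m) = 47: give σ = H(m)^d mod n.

Squares mod 55: (H(m))^1≡47, (H(m))^2≡9, (H(m))^4≡26, (H(m))^8≡16, (H(m))^16≡36
29 = 16 + 8 + 4 + 1, so (H(m))^29 ≡ 36·16·26·47 ≡ 37 (mod 55)

37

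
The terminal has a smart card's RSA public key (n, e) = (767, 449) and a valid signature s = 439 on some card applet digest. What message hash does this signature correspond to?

654

Squares mod 767: s^1≡439, s^2≡204, s^4≡198, s^8≡87, s^16≡666, s^32≡230, s^64≡744, s^128≡529, s^256≡653
449 = 256 + 128 + 64 + 1, so s^449 ≡ 653·529·744·439 ≡ 654 (mod 767)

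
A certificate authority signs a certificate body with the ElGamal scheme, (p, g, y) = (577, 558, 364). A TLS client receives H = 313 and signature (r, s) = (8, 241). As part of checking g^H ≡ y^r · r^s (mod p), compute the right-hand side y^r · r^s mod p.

364^2 = 132496 ≡ 363
364^4 ≡ 363^2 = 131769 ≡ 213
364^8 ≡ 213^2 = 45369 ≡ 363
8^2 = 64
8^4 ≡ 64^2 = 4096 ≡ 57
8^8 ≡ 57^2 = 3249 ≡ 364
8^16 ≡ 364^2 = 132496 ≡ 363
8^32 ≡ 363^2 = 131769 ≡ 213
8^64 ≡ 213^2 = 45369 ≡ 363
8^128 ≡ 363^2 = 131769 ≡ 213
241 = 128 + 64 + 32 + 16 + 1, so 8^241 ≡ 213·363·213·363·8 ≡ 8 (mod 577)
y^r · r^s ≡ 363·8 = 2904 ≡ 19 (mod 577)

19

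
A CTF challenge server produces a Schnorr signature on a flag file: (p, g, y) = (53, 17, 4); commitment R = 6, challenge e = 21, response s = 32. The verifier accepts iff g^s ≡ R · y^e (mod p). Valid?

yes

g^s mod p:
Squares mod 53: 17^1≡17, 17^2≡24, 17^4≡46, 17^8≡49, 17^16≡16, 17^32≡44
17^32 ≡ 44 (mod 53)
R · y^e mod p:
Squares mod 53: 4^1≡4, 4^2≡16, 4^4≡44, 4^8≡28, 4^16≡42
21 = 16 + 4 + 1, so 4^21 ≡ 42·44·4 ≡ 25 (mod 53)
6·25 = 150 ≡ 44 (mod 53)
44 ≡ 44 (mod 53); signature holds.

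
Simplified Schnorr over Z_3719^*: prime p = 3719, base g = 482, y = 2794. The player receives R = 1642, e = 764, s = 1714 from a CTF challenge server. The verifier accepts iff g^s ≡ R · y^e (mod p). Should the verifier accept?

reject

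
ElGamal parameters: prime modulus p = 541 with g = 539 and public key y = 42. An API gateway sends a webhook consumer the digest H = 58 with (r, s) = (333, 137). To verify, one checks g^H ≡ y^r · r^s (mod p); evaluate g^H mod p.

539^2 = 290521 ≡ 4
539^4 ≡ 4^2 = 16
539^8 ≡ 16^2 = 256
539^16 ≡ 256^2 = 65536 ≡ 75
539^32 ≡ 75^2 = 5625 ≡ 215
58 = 32 + 16 + 8 + 2, so 539^58 ≡ 215·75·256·4 ≡ 139 (mod 541)

139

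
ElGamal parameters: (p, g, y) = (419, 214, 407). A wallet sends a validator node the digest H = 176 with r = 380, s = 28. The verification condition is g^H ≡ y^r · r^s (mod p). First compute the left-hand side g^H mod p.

248

Squares mod 419: 214^1≡214, 214^2≡125, 214^4≡122, 214^8≡219, 214^16≡195, 214^32≡315, 214^64≡341, 214^128≡218
176 = 128 + 32 + 16, so 214^176 ≡ 218·315·195 ≡ 248 (mod 419)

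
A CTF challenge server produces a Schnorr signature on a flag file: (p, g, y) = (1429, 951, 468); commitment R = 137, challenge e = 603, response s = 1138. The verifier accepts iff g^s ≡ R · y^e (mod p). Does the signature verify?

verifies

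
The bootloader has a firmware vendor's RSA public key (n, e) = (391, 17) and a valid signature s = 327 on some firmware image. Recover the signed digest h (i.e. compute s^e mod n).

s^2 ≡ 327^2 = 106929 ≡ 186
s^4 ≡ 186^2 = 34596 ≡ 188
s^8 ≡ 188^2 = 35344 ≡ 154
s^16 ≡ 154^2 = 23716 ≡ 256
17 = 16 + 1, so s^17 ≡ 256·327 ≡ 38 (mod 391)

38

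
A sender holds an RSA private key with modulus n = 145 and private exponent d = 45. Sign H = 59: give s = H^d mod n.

H^45 mod 145 = 59

59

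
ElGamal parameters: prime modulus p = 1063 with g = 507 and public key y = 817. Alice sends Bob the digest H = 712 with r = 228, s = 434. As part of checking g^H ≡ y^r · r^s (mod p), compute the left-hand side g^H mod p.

984

507^2 = 257049 ≡ 866
507^4 ≡ 866^2 = 749956 ≡ 541
507^8 ≡ 541^2 = 292681 ≡ 356
507^16 ≡ 356^2 = 126736 ≡ 239
507^32 ≡ 239^2 = 57121 ≡ 782
507^64 ≡ 782^2 = 611524 ≡ 299
507^128 ≡ 299^2 = 89401 ≡ 109
507^256 ≡ 109^2 = 11881 ≡ 188
507^512 ≡ 188^2 = 35344 ≡ 265
712 = 512 + 128 + 64 + 8, so 507^712 ≡ 265·109·299·356 ≡ 984 (mod 1063)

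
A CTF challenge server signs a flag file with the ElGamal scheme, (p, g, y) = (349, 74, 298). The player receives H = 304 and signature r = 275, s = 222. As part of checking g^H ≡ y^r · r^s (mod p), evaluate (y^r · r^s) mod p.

298^2 = 88804 ≡ 158
298^4 ≡ 158^2 = 24964 ≡ 185
298^8 ≡ 185^2 = 34225 ≡ 23
298^16 ≡ 23^2 = 529 ≡ 180
298^32 ≡ 180^2 = 32400 ≡ 292
298^64 ≡ 292^2 = 85264 ≡ 108
298^128 ≡ 108^2 = 11664 ≡ 147
298^256 ≡ 147^2 = 21609 ≡ 320
275 = 256 + 16 + 2 + 1, so 298^275 ≡ 320·180·158·298 ≡ 233 (mod 349)
275^2 = 75625 ≡ 241
275^4 ≡ 241^2 = 58081 ≡ 147
275^8 ≡ 147^2 = 21609 ≡ 320
275^16 ≡ 320^2 = 102400 ≡ 143
275^32 ≡ 143^2 = 20449 ≡ 207
275^64 ≡ 207^2 = 42849 ≡ 271
275^128 ≡ 271^2 = 73441 ≡ 151
222 = 128 + 64 + 16 + 8 + 4 + 2, so 275^222 ≡ 151·271·143·320·147·241 ≡ 64 (mod 349)
y^r · r^s ≡ 233·64 = 14912 ≡ 254 (mod 349)

254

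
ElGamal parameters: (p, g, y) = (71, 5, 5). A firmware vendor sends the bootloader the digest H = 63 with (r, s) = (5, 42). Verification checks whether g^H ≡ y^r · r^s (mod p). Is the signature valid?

invalid

Left side g^H mod p:
5^2 = 25
5^4 ≡ 25^2 = 625 ≡ 57
5^8 ≡ 57^2 = 3249 ≡ 54
5^16 ≡ 54^2 = 2916 ≡ 5
5^32 ≡ 5^2 = 25
63 = 32 + 16 + 8 + 4 + 2 + 1, so 5^63 ≡ 25·5·54·57·25·5 ≡ 54 (mod 71)
Right side y^r · r^s mod p:
5^2 = 25
5^4 ≡ 25^2 = 625 ≡ 57
5 = 4 + 1, so 5^5 ≡ 57·5 ≡ 1 (mod 71)
5^2 = 25
5^4 ≡ 25^2 = 625 ≡ 57
5^8 ≡ 57^2 = 3249 ≡ 54
5^16 ≡ 54^2 = 2916 ≡ 5
5^32 ≡ 5^2 = 25
42 = 32 + 8 + 2, so 5^42 ≡ 25·54·25 ≡ 25 (mod 71)
1·25 = 25 ≡ 25 (mod 71)
54 ≠ 25, so verification fails.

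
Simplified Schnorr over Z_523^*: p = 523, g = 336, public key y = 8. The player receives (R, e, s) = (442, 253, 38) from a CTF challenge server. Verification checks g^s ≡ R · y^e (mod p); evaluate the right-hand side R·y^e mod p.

284

8^2 = 64
8^4 ≡ 64^2 = 4096 ≡ 435
8^8 ≡ 435^2 = 189225 ≡ 422
8^16 ≡ 422^2 = 178084 ≡ 264
8^32 ≡ 264^2 = 69696 ≡ 137
8^64 ≡ 137^2 = 18769 ≡ 464
8^128 ≡ 464^2 = 215296 ≡ 343
253 = 128 + 64 + 32 + 16 + 8 + 4 + 1, so 8^253 ≡ 343·464·137·264·422·435·8 ≡ 145 (mod 523)
R · y^e ≡ 442·145 = 64090 ≡ 284 (mod 523)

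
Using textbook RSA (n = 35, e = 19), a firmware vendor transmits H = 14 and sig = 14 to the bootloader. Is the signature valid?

valid

sig^2 ≡ 14^2 = 196 ≡ 21
sig^4 ≡ 21^2 = 441 ≡ 21
sig^8 ≡ 21^2 = 441 ≡ 21
sig^16 ≡ 21^2 = 441 ≡ 21
19 = 16 + 2 + 1, so sig^19 ≡ 21·21·14 ≡ 14 (mod 35)
Since 14 equals the digest 14, verification succeeds.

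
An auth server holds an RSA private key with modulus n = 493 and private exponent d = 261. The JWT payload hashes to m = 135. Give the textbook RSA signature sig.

475

Squares mod 493: m^1≡135, m^2≡477, m^4≡256, m^8≡460, m^16≡103, m^32≡256, m^64≡460, m^128≡103, m^256≡256
261 = 256 + 4 + 1, so m^261 ≡ 256·256·135 ≡ 475 (mod 493)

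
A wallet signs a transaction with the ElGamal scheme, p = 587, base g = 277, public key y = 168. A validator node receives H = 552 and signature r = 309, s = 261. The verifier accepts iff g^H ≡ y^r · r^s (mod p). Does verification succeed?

fails

Left side g^H mod p:
Squares mod 587: 277^1≡277, 277^2≡419, 277^4≡48, 277^8≡543, 277^16≡175, 277^32≡101, 277^64≡222, 277^128≡563, 277^256≡576, 277^512≡121
552 = 512 + 32 + 8, so 277^552 ≡ 121·101·543 ≡ 555 (mod 587)
Right side y^r · r^s mod p:
Squares mod 587: 168^1≡168, 168^2≡48, 168^4≡543, 168^8≡175, 168^16≡101, 168^32≡222, 168^64≡563, 168^128≡576, 168^256≡121
309 = 256 + 32 + 16 + 4 + 1, so 168^309 ≡ 121·222·101·543·168 ≡ 486 (mod 587)
Squares mod 587: 309^1≡309, 309^2≡387, 309^4≡84, 309^8≡12, 309^16≡144, 309^32≡191, 309^64≡87, 309^128≡525, 309^256≡322
261 = 256 + 4 + 1, so 309^261 ≡ 322·84·309 ≡ 126 (mod 587)
486·126 = 61236 ≡ 188 (mod 587)
555 ≠ 188, so verification fails.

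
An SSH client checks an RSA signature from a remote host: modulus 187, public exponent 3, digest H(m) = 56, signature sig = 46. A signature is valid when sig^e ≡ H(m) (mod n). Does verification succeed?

Squares mod 187: sig^1≡46, sig^2≡59
3 = 2 + 1, so sig^3 ≡ 59·46 ≡ 96 (mod 187)
96 ≠ 56, so verification fails.

fails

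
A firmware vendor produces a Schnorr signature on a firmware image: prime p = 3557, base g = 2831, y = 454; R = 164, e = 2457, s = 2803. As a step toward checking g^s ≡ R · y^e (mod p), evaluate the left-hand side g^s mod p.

2831^2 = 8014561 ≡ 640
2831^4 ≡ 640^2 = 409600 ≡ 545
2831^8 ≡ 545^2 = 297025 ≡ 1794
2831^16 ≡ 1794^2 = 3218436 ≡ 2908
2831^32 ≡ 2908^2 = 8456464 ≡ 1475
2831^64 ≡ 1475^2 = 2175625 ≡ 2298
2831^128 ≡ 2298^2 = 5280804 ≡ 2216
2831^256 ≡ 2216^2 = 4910656 ≡ 1996
2831^512 ≡ 1996^2 = 3984016 ≡ 176
2831^1024 ≡ 176^2 = 30976 ≡ 2520
2831^2048 ≡ 2520^2 = 6350400 ≡ 1155
2803 = 2048 + 512 + 128 + 64 + 32 + 16 + 2 + 1, so 2831^2803 ≡ 1155·176·2216·2298·1475·2908·640·2831 ≡ 2335 (mod 3557)

2335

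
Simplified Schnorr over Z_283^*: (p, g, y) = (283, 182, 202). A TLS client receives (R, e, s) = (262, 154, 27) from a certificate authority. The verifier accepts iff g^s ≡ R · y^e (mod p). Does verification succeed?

fails

g^s mod p:
182^2 = 33124 ≡ 13
182^4 ≡ 13^2 = 169
182^8 ≡ 169^2 = 28561 ≡ 261
182^16 ≡ 261^2 = 68121 ≡ 201
27 = 16 + 8 + 2 + 1, so 182^27 ≡ 201·261·13·182 ≡ 58 (mod 283)
R · y^e mod p:
202^2 = 40804 ≡ 52
202^4 ≡ 52^2 = 2704 ≡ 157
202^8 ≡ 157^2 = 24649 ≡ 28
202^16 ≡ 28^2 = 784 ≡ 218
202^32 ≡ 218^2 = 47524 ≡ 263
202^64 ≡ 263^2 = 69169 ≡ 117
202^128 ≡ 117^2 = 13689 ≡ 105
154 = 128 + 16 + 8 + 2, so 202^154 ≡ 105·218·28·52 ≡ 62 (mod 283)
262·62 = 16244 ≡ 113 (mod 283)
58 ≠ 113; the check fails.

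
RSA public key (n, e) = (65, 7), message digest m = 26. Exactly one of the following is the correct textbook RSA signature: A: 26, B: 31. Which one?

Candidate A: 26^2 = 676 ≡ 26; 26^4 ≡ 26^2 = 676 ≡ 26; 7 = 4 + 2 + 1, so 26^7 ≡ 26·26·26 ≡ 26 (mod 65)
  → matches m = 26
Candidate B: 31^2 = 961 ≡ 51; 31^4 ≡ 51^2 = 2601 ≡ 1; 7 = 4 + 2 + 1, so 31^7 ≡ 1·51·31 ≡ 21 (mod 65)

A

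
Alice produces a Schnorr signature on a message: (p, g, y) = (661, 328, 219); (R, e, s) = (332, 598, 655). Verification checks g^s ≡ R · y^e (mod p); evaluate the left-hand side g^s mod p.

328^2 = 107584 ≡ 502
328^4 ≡ 502^2 = 252004 ≡ 163
328^8 ≡ 163^2 = 26569 ≡ 129
328^16 ≡ 129^2 = 16641 ≡ 116
328^32 ≡ 116^2 = 13456 ≡ 236
328^64 ≡ 236^2 = 55696 ≡ 172
328^128 ≡ 172^2 = 29584 ≡ 500
328^256 ≡ 500^2 = 250000 ≡ 142
328^512 ≡ 142^2 = 20164 ≡ 334
655 = 512 + 128 + 8 + 4 + 2 + 1, so 328^655 ≡ 334·500·129·163·502·328 ≡ 103 (mod 661)

103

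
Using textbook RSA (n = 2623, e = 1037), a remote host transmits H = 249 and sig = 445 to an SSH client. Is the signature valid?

invalid

sig^2 ≡ 445^2 = 198025 ≡ 1300
sig^4 ≡ 1300^2 = 1690000 ≡ 788
sig^8 ≡ 788^2 = 620944 ≡ 1916
sig^16 ≡ 1916^2 = 3671056 ≡ 1479
sig^32 ≡ 1479^2 = 2187441 ≡ 2482
sig^64 ≡ 2482^2 = 6160324 ≡ 1520
sig^128 ≡ 1520^2 = 2310400 ≡ 2160
sig^256 ≡ 2160^2 = 4665600 ≡ 1906
sig^512 ≡ 1906^2 = 3632836 ≡ 2604
sig^1024 ≡ 2604^2 = 6780816 ≡ 361
1037 = 1024 + 8 + 4 + 1, so sig^1037 ≡ 361·1916·788·445 ≡ 1185 (mod 2623)
1185 ≠ 249, so verification fails.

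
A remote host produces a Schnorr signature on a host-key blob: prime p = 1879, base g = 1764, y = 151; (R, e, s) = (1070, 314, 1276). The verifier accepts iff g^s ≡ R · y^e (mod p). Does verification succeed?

g^s mod p:
1764^2 = 3111696 ≡ 72
1764^4 ≡ 72^2 = 5184 ≡ 1426
1764^8 ≡ 1426^2 = 2033476 ≡ 398
1764^16 ≡ 398^2 = 158404 ≡ 568
1764^32 ≡ 568^2 = 322624 ≡ 1315
1764^64 ≡ 1315^2 = 1729225 ≡ 545
1764^128 ≡ 545^2 = 297025 ≡ 143
1764^256 ≡ 143^2 = 20449 ≡ 1659
1764^512 ≡ 1659^2 = 2752281 ≡ 1425
1764^1024 ≡ 1425^2 = 2030625 ≡ 1305
1276 = 1024 + 128 + 64 + 32 + 16 + 8 + 4, so 1764^1276 ≡ 1305·143·545·1315·568·398·1426 ≡ 584 (mod 1879)
R · y^e mod p:
151^2 = 22801 ≡ 253
151^4 ≡ 253^2 = 64009 ≡ 123
151^8 ≡ 123^2 = 15129 ≡ 97
151^16 ≡ 97^2 = 9409 ≡ 14
151^32 ≡ 14^2 = 196
151^64 ≡ 196^2 = 38416 ≡ 836
151^128 ≡ 836^2 = 698896 ≡ 1787
151^256 ≡ 1787^2 = 3193369 ≡ 948
314 = 256 + 32 + 16 + 8 + 2, so 151^314 ≡ 948·196·14·97·253 ≡ 151 (mod 1879)
1070·151 = 161570 ≡ 1855 (mod 1879)
584 ≠ 1855; the check fails.

fails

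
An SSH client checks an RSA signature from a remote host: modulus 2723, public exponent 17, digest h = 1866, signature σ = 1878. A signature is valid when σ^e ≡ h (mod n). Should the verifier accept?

σ^2 ≡ 1878^2 = 3526884 ≡ 599
σ^4 ≡ 599^2 = 358801 ≡ 2088
σ^8 ≡ 2088^2 = 4359744 ≡ 221
σ^16 ≡ 221^2 = 48841 ≡ 2550
17 = 16 + 1, so σ^17 ≡ 2550·1878 ≡ 1866 (mod 2723)
1866 = h, so the signature checks out.

accept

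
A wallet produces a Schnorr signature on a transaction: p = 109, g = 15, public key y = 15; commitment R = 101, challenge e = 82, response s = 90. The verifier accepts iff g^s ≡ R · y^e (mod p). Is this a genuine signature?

g^s mod p:
Squares mod 109: 15^1≡15, 15^2≡7, 15^4≡49, 15^8≡3, 15^16≡9, 15^32≡81, 15^64≡21
90 = 64 + 16 + 8 + 2, so 15^90 ≡ 21·9·3·7 ≡ 45 (mod 109)
R · y^e mod p:
Squares mod 109: 15^1≡15, 15^2≡7, 15^4≡49, 15^8≡3, 15^16≡9, 15^32≡81, 15^64≡21
82 = 64 + 16 + 2, so 15^82 ≡ 21·9·7 ≡ 15 (mod 109)
101·15 = 1515 ≡ 98 (mod 109)
45 ≠ 98; the check fails.

forged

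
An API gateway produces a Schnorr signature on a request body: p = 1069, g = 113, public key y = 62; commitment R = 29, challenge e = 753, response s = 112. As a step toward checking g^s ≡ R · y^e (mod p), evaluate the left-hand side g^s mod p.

Squares mod 1069: 113^1≡113, 113^2≡1010, 113^4≡274, 113^8≡246, 113^16≡652, 113^32≡711, 113^64≡953
112 = 64 + 32 + 16, so 113^112 ≡ 953·711·652 ≡ 624 (mod 1069)

624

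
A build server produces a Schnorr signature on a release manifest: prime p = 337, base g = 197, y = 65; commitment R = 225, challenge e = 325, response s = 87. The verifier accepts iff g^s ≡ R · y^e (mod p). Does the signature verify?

does not verify

g^s mod p:
197^2 = 38809 ≡ 54
197^4 ≡ 54^2 = 2916 ≡ 220
197^8 ≡ 220^2 = 48400 ≡ 209
197^16 ≡ 209^2 = 43681 ≡ 208
197^32 ≡ 208^2 = 43264 ≡ 128
197^64 ≡ 128^2 = 16384 ≡ 208
87 = 64 + 16 + 4 + 2 + 1, so 197^87 ≡ 208·208·220·54·197 ≡ 40 (mod 337)
R · y^e mod p:
65^2 = 4225 ≡ 181
65^4 ≡ 181^2 = 32761 ≡ 72
65^8 ≡ 72^2 = 5184 ≡ 129
65^16 ≡ 129^2 = 16641 ≡ 128
65^32 ≡ 128^2 = 16384 ≡ 208
65^64 ≡ 208^2 = 43264 ≡ 128
65^128 ≡ 128^2 = 16384 ≡ 208
65^256 ≡ 208^2 = 43264 ≡ 128
325 = 256 + 64 + 4 + 1, so 65^325 ≡ 128·128·72·65 ≡ 184 (mod 337)
225·184 = 41400 ≡ 286 (mod 337)
40 ≠ 286; the check fails.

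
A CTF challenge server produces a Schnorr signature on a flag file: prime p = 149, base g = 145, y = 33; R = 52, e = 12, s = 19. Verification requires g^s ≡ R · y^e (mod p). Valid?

no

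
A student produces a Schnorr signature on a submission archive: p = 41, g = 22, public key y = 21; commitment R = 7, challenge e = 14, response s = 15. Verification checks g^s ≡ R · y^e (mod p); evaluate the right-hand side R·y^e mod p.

38

21^2 = 441 ≡ 31
21^4 ≡ 31^2 = 961 ≡ 18
21^8 ≡ 18^2 = 324 ≡ 37
14 = 8 + 4 + 2, so 21^14 ≡ 37·18·31 ≡ 23 (mod 41)
R · y^e ≡ 7·23 = 161 ≡ 38 (mod 41)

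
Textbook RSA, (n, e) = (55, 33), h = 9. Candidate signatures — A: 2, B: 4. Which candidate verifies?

Candidate A: 2^2 = 4; 2^4 ≡ 4^2 = 16; 2^8 ≡ 16^2 = 256 ≡ 36; 2^16 ≡ 36^2 = 1296 ≡ 31; 2^32 ≡ 31^2 = 961 ≡ 26; 33 = 32 + 1, so 2^33 ≡ 26·2 ≡ 52 (mod 55)
Candidate B: 4^2 = 16; 4^4 ≡ 16^2 = 256 ≡ 36; 4^8 ≡ 36^2 = 1296 ≡ 31; 4^16 ≡ 31^2 = 961 ≡ 26; 4^32 ≡ 26^2 = 676 ≡ 16; 33 = 32 + 1, so 4^33 ≡ 16·4 ≡ 9 (mod 55)
  → matches h = 9

B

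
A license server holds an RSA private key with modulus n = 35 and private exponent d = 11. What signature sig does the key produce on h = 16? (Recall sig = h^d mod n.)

11

Squares mod 35: h^1≡16, h^2≡11, h^4≡16, h^8≡11
11 = 8 + 2 + 1, so h^11 ≡ 11·11·16 ≡ 11 (mod 35)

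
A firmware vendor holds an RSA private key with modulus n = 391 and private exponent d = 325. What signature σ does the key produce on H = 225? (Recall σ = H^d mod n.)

H^325 mod 391 = 123

123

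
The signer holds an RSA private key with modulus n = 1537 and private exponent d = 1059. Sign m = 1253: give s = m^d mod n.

1327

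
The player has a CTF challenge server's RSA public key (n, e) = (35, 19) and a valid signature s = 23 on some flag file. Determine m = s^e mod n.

s^19 mod 35 = 2

2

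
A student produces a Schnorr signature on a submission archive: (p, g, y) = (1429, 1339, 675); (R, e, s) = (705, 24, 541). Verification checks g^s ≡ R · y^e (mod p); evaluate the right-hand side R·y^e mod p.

527

675^24 mod 1429 = 471
R · y^e ≡ 705·471 = 332055 ≡ 527 (mod 1429)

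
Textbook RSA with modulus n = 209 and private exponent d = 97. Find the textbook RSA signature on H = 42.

158

H^2 ≡ 42^2 = 1764 ≡ 92
H^4 ≡ 92^2 = 8464 ≡ 104
H^8 ≡ 104^2 = 10816 ≡ 157
H^16 ≡ 157^2 = 24649 ≡ 196
H^32 ≡ 196^2 = 38416 ≡ 169
H^64 ≡ 169^2 = 28561 ≡ 137
97 = 64 + 32 + 1, so H^97 ≡ 137·169·42 ≡ 158 (mod 209)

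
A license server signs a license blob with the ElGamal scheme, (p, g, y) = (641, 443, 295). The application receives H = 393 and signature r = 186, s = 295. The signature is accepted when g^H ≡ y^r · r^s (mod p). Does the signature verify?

verifies

Left side g^H mod p:
443^2 = 196249 ≡ 103
443^4 ≡ 103^2 = 10609 ≡ 353
443^8 ≡ 353^2 = 124609 ≡ 255
443^16 ≡ 255^2 = 65025 ≡ 284
443^32 ≡ 284^2 = 80656 ≡ 531
443^64 ≡ 531^2 = 281961 ≡ 562
443^128 ≡ 562^2 = 315844 ≡ 472
443^256 ≡ 472^2 = 222784 ≡ 357
393 = 256 + 128 + 8 + 1, so 443^393 ≡ 357·472·255·443 ≡ 408 (mod 641)
Right side y^r · r^s mod p:
295^2 = 87025 ≡ 490
295^4 ≡ 490^2 = 240100 ≡ 366
295^8 ≡ 366^2 = 133956 ≡ 628
295^16 ≡ 628^2 = 394384 ≡ 169
295^32 ≡ 169^2 = 28561 ≡ 357
295^64 ≡ 357^2 = 127449 ≡ 531
295^128 ≡ 531^2 = 281961 ≡ 562
186 = 128 + 32 + 16 + 8 + 2, so 295^186 ≡ 562·357·169·628·490 ≡ 350 (mod 641)
186^2 = 34596 ≡ 623
186^4 ≡ 623^2 = 388129 ≡ 324
186^8 ≡ 324^2 = 104976 ≡ 493
186^16 ≡ 493^2 = 243049 ≡ 110
186^32 ≡ 110^2 = 12100 ≡ 562
186^64 ≡ 562^2 = 315844 ≡ 472
186^128 ≡ 472^2 = 222784 ≡ 357
186^256 ≡ 357^2 = 127449 ≡ 531
295 = 256 + 32 + 4 + 2 + 1, so 186^295 ≡ 531·562·324·623·186 ≡ 481 (mod 641)
350·481 = 168350 ≡ 408 (mod 641)
408 ≡ 408 (mod 641), so the signature is genuine.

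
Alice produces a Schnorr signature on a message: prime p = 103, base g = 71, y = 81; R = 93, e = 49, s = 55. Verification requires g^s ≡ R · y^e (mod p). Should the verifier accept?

g^s mod p:
71^2 = 5041 ≡ 97
71^4 ≡ 97^2 = 9409 ≡ 36
71^8 ≡ 36^2 = 1296 ≡ 60
71^16 ≡ 60^2 = 3600 ≡ 98
71^32 ≡ 98^2 = 9604 ≡ 25
55 = 32 + 16 + 4 + 2 + 1, so 71^55 ≡ 25·98·36·97·71 ≡ 67 (mod 103)
R · y^e mod p:
81^2 = 6561 ≡ 72
81^4 ≡ 72^2 = 5184 ≡ 34
81^8 ≡ 34^2 = 1156 ≡ 23
81^16 ≡ 23^2 = 529 ≡ 14
81^32 ≡ 14^2 = 196 ≡ 93
49 = 32 + 16 + 1, so 81^49 ≡ 93·14·81 ≡ 93 (mod 103)
93·93 = 8649 ≡ 100 (mod 103)
67 ≠ 100; the check fails.

reject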